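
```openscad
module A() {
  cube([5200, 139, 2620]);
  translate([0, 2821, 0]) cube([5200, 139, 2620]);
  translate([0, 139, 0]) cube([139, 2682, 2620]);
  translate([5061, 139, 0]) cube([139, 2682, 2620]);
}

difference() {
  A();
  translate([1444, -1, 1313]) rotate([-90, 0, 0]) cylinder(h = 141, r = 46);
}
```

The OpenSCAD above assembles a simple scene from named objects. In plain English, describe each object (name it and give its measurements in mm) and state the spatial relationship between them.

A is the wall frame of a small rectangular building: four walls, each 2620 mm tall and 139 mm thick, enclosing a footprint 5200 mm (x) by 2960 mm (y) outside-to-outside, with no floor or roof. The front and back walls (the −y and +y sides) span the full width; the two side walls fit between them.

The house frame has a circular hole of radius 46 mm through its front wall, centred at (x = 1444, z = 1313).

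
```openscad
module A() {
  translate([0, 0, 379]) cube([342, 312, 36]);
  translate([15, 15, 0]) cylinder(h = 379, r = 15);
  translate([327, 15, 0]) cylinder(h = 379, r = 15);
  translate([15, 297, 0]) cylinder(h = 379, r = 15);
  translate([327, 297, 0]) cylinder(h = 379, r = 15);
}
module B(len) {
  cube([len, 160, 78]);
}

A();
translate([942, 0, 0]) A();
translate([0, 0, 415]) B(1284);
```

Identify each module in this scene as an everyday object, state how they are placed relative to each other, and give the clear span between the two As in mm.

Second stool starts at x = 942; first ends at x = 342; clear span = 942 − 342 = 600 mm.

A is a stool. B is a beam. A beam spans the tops of two stools. The clear span between the two stools is 600 mm.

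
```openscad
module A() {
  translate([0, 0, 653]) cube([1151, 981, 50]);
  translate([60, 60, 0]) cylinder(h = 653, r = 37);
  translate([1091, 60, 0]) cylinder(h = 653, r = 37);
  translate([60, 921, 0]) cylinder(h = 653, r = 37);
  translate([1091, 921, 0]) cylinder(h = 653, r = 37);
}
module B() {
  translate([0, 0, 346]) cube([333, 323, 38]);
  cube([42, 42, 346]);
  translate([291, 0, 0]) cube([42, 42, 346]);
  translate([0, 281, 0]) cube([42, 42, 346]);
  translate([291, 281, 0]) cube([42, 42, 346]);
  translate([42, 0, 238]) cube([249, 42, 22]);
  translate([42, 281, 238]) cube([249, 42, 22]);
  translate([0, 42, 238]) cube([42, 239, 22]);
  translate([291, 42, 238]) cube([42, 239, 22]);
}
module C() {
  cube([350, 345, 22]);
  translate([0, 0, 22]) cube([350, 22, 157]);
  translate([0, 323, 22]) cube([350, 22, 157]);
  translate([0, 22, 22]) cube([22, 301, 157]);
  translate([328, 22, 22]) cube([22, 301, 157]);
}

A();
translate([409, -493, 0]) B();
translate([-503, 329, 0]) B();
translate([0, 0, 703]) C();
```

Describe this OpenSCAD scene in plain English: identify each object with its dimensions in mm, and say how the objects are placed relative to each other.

A is a table: top 1151 mm (x) × 981 mm (y), 50 mm thick, upper face at z = 703 mm, on four round legs of 74 mm diameter, each leg's bounding box inset 23 mm from the nearest pair of top edges, running from z = 0 to the bottom of the top.

B is a simple wooden stool: a rectangular seat 333 mm (x) by 323 mm (y), 38 mm thick, top face at z = 384 mm, on four square legs, each 42×42 mm in cross-section. The legs rest on z = 0, each flush with a corner of the seat. Four stretchers, 42 mm wide and 22 mm tall, connect adjacent legs with their undersides at z = 238 mm, each running between the inner faces of the legs it joins and aligned with the legs' outer faces on the other axis.

C is an open storage box with external size 350×345×179 mm and wall thickness 22 mm (the base is also 22 mm thick). The base covers the whole footprint; the four walls stand on the base, with the y-facing walls full-width and the x-facing walls fitting between their inner faces.

Two stools sit around the table at the −y, −x sides. The open box is on top of the table.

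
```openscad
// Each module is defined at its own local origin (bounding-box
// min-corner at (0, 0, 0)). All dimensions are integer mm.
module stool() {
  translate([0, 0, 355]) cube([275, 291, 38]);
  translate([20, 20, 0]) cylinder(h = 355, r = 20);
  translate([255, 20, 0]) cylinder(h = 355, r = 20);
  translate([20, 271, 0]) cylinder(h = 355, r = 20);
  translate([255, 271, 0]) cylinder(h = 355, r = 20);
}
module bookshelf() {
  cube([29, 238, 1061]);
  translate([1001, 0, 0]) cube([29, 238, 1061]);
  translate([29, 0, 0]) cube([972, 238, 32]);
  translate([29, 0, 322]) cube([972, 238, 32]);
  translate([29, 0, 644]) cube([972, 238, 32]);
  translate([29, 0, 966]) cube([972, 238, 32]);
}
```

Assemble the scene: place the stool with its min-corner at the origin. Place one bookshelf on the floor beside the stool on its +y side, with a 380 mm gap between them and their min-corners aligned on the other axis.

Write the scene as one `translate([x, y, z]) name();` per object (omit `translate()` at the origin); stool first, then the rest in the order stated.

stool();
translate([0, 671, 0]) bookshelf();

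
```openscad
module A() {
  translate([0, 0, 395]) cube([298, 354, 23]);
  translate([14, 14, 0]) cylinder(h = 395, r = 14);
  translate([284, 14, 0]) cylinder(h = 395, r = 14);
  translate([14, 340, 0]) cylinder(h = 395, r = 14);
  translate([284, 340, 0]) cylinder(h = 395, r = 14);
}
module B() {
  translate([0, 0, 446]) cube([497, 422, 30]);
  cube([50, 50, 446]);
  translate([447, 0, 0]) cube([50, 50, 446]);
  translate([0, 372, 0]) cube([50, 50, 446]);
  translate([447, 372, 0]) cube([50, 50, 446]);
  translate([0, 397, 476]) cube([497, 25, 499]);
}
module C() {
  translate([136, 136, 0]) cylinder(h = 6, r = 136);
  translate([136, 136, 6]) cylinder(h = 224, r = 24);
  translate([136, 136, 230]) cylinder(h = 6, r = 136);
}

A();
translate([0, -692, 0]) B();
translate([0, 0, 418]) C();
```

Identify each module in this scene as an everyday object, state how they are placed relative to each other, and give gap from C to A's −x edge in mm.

A is a stool. B is a chair. C is a spool. The chair is on the floor beside the stool on its −y side. The spool is on top of the stool. The gap from the spool to the stool's −x edge is 0 mm.

The spool's min-x is at 0; the stool's min-x is 0; gap = 0 mm.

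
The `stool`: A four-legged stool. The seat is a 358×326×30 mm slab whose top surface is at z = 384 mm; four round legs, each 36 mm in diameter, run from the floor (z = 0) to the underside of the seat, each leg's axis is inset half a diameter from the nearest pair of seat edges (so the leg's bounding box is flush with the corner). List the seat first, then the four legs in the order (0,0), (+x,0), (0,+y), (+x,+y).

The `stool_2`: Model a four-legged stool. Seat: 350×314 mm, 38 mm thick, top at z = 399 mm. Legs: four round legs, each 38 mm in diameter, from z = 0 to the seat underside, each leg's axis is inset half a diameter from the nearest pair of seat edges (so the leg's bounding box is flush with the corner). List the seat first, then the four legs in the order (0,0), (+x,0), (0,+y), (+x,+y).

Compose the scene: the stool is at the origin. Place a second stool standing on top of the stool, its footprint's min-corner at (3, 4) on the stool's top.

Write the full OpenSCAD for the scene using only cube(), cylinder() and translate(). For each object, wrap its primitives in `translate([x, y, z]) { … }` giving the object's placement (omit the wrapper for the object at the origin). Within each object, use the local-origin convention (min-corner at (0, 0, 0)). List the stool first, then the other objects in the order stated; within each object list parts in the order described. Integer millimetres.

translate([0, 0, 354]) cube([358, 326, 30]);
translate([18, 18, 0]) cylinder(h = 354, r = 18);
translate([340, 18, 0]) cylinder(h = 354, r = 18);
translate([18, 308, 0]) cylinder(h = 354, r = 18);
translate([340, 308, 0]) cylinder(h = 354, r = 18);
translate([3, 4, 384]) {
  translate([0, 0, 361]) cube([350, 314, 38]);
  translate([19, 19, 0]) cylinder(h = 361, r = 19);
  translate([331, 19, 0]) cylinder(h = 361, r = 19);
  translate([19, 295, 0]) cylinder(h = 361, r = 19);
  translate([331, 295, 0]) cylinder(h = 361, r = 19);
}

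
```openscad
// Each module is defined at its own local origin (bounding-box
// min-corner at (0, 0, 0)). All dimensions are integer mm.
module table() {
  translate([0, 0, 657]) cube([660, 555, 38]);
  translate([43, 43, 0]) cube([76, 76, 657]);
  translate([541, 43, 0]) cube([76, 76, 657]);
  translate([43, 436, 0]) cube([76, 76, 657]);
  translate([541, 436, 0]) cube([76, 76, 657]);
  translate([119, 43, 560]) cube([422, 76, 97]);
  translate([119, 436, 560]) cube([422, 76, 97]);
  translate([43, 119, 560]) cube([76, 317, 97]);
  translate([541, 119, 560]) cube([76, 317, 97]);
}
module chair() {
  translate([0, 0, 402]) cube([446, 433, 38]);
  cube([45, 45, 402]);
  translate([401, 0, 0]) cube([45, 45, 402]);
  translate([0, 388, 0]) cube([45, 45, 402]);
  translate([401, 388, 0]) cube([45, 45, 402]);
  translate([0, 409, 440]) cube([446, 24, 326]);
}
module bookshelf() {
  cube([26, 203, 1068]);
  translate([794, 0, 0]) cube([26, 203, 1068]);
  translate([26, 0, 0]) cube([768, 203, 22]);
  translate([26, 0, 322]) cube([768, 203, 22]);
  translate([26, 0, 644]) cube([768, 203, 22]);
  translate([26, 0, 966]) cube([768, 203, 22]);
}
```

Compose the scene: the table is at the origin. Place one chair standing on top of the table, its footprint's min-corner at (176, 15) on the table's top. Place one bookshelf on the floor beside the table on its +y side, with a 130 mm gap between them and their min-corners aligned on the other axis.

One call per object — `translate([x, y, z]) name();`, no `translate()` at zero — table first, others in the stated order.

table();
translate([176, 15, 695]) chair();
translate([0, 685, 0]) bookshelf();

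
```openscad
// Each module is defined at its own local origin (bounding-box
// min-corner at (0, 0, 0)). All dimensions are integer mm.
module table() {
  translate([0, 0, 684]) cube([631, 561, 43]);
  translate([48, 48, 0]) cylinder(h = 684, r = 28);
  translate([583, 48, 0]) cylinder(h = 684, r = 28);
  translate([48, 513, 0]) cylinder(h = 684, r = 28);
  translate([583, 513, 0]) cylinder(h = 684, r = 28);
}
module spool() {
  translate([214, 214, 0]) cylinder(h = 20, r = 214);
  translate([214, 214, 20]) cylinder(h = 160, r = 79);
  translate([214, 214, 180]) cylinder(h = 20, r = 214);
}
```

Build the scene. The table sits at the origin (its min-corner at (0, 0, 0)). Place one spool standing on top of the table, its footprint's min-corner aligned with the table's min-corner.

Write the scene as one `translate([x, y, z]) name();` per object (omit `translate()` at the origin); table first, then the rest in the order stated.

table();
translate([0, 0, 727]) spool();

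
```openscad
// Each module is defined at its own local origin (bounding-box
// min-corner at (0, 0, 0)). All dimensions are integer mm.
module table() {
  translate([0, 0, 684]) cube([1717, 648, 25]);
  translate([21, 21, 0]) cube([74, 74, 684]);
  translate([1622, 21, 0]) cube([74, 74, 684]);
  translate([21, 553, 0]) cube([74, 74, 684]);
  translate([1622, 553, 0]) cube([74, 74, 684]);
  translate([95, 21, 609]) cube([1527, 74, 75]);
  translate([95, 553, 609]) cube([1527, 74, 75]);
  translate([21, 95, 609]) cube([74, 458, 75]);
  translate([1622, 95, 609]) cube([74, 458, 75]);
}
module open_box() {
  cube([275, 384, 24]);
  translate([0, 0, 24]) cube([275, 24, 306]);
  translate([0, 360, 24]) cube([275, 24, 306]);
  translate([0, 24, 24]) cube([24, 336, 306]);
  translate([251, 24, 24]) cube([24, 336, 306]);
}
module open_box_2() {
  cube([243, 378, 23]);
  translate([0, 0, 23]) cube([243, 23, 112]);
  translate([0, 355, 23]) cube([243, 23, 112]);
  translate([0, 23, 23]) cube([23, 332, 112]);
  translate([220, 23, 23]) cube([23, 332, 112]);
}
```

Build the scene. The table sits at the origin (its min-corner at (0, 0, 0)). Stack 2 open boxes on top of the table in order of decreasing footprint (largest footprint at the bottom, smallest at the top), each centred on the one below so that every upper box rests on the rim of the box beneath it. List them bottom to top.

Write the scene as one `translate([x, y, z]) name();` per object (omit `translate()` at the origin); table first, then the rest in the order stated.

table();
translate([721, 132, 709]) open_box();
translate([737, 135, 1039]) open_box_2();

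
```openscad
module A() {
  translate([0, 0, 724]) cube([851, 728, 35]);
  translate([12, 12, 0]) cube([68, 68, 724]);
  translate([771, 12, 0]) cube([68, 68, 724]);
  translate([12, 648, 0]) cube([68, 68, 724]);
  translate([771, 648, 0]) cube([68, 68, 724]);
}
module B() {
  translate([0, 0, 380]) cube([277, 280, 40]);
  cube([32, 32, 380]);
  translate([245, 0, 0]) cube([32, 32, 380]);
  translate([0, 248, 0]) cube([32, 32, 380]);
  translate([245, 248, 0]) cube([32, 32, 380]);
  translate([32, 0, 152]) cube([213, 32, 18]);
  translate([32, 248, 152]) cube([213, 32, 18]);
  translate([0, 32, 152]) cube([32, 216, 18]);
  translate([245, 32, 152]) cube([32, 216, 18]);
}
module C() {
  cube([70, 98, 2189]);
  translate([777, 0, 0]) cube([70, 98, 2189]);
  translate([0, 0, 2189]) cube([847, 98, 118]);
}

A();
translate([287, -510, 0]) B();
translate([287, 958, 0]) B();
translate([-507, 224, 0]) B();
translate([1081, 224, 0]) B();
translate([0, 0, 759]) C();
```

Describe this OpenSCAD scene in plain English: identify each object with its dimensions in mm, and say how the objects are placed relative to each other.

A is a rectangular dining table. The top is 851×728×35 mm with its upper surface at z = 759 mm. It stands on four 68×68 mm square legs, each inset 12 mm from the nearest pair of top edges, running from the floor to the underside of the top.

B is a four-legged stool. The seat is a 277×280×40 mm slab whose top surface is at z = 420 mm; four square legs, each 32×32 mm in cross-section, run from the floor (z = 0) to the underside of the seat, each flush with a corner of the seat. Four stretchers, 32 mm wide and 18 mm tall, connect adjacent legs with their undersides at z = 152 mm, each running between the inner faces of the legs it joins and aligned with the legs' outer faces on the other axis.

C is a rectangular door frame: two vertical jambs of 70×98 mm section, 2189 mm tall, with a clear opening 707 mm wide between their inner faces. A header 118 mm tall and 98 mm deep lies on top of the jambs and spans the full outside width.

Four stools sit around the table at the −y, +y, −x, +x sides. The door frame is on top of the table.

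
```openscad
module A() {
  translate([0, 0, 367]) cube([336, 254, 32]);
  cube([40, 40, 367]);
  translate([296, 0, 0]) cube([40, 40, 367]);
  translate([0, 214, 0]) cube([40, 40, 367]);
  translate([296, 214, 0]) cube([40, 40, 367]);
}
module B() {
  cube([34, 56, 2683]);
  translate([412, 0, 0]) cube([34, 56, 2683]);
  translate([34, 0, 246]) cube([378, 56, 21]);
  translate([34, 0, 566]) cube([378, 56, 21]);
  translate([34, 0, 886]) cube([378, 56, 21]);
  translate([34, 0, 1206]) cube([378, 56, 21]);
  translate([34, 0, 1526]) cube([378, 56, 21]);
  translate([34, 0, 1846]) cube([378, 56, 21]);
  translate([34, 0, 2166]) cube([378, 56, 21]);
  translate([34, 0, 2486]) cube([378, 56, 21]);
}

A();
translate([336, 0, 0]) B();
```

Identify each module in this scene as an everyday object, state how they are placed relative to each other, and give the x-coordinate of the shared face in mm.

The stool's +x face and the ladder's −x face are both at x = 336 mm.

A is a stool. B is a ladder. The ladder is against the stool's +x side, with their −y faces flush. The x-coordinate of the shared face is 336 mm.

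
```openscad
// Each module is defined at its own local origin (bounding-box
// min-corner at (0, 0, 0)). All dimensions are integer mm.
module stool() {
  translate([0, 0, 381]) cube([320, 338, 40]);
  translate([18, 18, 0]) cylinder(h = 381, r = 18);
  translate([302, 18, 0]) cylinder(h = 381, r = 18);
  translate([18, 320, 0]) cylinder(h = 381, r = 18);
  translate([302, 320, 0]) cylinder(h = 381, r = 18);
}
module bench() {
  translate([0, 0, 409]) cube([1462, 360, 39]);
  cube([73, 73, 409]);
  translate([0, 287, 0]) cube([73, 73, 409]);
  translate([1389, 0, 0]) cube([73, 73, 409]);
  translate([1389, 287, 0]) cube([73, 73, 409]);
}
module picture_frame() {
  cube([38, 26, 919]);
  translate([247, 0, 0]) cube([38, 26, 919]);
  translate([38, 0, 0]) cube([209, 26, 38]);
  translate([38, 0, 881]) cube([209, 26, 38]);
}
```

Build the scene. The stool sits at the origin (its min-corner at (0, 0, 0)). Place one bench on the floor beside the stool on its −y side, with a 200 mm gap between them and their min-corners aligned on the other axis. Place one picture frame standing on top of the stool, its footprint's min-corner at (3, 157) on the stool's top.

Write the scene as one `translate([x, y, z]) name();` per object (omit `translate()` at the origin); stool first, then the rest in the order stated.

stool();
translate([0, -560, 0]) bench();
translate([3, 157, 421]) picture_frame();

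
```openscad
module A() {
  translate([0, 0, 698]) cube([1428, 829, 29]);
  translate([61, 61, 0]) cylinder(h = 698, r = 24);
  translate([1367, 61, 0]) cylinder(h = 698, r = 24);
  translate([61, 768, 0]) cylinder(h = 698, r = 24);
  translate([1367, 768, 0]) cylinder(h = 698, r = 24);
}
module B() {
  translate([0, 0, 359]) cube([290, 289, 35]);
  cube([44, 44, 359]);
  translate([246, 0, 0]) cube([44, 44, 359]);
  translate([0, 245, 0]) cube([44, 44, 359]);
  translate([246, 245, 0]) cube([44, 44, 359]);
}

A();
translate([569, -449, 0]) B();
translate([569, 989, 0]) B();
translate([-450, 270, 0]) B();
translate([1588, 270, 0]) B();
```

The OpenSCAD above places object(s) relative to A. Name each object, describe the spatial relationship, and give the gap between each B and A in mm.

A is a table. B is a stool. Four stools sit around the table at the −y, +y, −x, +x sides. The gap between each stool and the table is 160 mm.

Each stool's nearest face is 160 mm from the table's bounding box.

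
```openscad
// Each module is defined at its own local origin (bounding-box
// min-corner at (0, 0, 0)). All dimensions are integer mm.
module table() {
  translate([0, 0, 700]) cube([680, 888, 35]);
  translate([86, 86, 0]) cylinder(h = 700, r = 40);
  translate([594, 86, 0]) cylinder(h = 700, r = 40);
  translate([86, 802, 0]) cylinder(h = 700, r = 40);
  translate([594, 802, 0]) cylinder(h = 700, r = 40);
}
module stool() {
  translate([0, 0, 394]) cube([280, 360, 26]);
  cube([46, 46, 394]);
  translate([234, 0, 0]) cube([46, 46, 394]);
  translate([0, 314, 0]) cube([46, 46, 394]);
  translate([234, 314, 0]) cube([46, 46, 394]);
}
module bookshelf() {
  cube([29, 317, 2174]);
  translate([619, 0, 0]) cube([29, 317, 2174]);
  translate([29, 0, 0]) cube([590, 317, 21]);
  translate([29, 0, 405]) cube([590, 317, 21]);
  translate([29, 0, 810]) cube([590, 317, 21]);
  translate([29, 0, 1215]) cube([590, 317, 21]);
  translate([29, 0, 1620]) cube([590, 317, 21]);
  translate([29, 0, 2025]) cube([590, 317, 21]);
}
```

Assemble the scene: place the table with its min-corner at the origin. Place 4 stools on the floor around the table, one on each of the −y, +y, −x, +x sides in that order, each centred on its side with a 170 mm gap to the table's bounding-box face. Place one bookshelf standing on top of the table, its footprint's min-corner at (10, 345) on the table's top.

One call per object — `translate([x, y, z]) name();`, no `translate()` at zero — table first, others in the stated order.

table();
translate([200, -530, 0]) stool();
translate([200, 1058, 0]) stool();
translate([-450, 264, 0]) stool();
translate([850, 264, 0]) stool();
translate([10, 345, 735]) bookshelf();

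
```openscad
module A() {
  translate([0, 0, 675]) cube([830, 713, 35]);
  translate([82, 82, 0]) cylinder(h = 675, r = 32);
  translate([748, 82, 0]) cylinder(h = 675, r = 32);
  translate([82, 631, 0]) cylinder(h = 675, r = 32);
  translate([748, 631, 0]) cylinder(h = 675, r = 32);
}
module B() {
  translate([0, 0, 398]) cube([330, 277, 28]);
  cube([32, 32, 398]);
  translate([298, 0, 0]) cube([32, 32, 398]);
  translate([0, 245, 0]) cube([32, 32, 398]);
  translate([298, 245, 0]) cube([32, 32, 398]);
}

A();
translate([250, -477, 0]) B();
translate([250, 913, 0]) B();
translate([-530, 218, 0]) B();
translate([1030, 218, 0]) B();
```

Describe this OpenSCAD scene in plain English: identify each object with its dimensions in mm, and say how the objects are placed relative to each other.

A is a table: top 830 mm (x) × 713 mm (y), 35 mm thick, upper face at z = 710 mm, on four round legs of 64 mm diameter, each leg's bounding box inset 50 mm from the nearest pair of top edges, running from z = 0 to the bottom of the top.

B is a four-legged stool. The seat is 330×277 mm, 28 mm thick, top at z = 426 mm. It stands on four square legs, each 32×32 mm in cross-section, from z = 0 to the seat underside, each flush with a corner of the seat.

Four stools sit around the table at the −y, +y, −x, +x sides.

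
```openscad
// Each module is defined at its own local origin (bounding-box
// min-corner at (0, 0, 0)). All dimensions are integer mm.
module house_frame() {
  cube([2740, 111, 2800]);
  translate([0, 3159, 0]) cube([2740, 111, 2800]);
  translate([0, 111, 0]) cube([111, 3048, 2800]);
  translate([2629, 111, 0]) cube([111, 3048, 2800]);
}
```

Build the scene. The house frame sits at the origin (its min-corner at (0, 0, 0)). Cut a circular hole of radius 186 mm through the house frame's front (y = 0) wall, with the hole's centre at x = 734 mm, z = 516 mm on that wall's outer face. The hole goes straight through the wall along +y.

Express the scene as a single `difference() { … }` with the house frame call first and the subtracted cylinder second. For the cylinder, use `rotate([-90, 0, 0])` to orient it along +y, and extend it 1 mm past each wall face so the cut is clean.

difference() {
  house_frame();
  translate([734, -1, 516]) rotate([-90, 0, 0]) cylinder(h = 113, r = 186);
}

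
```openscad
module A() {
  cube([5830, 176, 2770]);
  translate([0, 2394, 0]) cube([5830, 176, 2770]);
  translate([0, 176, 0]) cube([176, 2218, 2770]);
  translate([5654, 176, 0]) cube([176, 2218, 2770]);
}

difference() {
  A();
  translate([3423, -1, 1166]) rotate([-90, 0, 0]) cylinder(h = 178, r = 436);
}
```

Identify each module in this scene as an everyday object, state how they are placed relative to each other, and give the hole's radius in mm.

A is a house frame. The house frame has a circular hole through its front wall. The hole's radius is 436 mm.

The subtracted cylinder has r = 436 mm.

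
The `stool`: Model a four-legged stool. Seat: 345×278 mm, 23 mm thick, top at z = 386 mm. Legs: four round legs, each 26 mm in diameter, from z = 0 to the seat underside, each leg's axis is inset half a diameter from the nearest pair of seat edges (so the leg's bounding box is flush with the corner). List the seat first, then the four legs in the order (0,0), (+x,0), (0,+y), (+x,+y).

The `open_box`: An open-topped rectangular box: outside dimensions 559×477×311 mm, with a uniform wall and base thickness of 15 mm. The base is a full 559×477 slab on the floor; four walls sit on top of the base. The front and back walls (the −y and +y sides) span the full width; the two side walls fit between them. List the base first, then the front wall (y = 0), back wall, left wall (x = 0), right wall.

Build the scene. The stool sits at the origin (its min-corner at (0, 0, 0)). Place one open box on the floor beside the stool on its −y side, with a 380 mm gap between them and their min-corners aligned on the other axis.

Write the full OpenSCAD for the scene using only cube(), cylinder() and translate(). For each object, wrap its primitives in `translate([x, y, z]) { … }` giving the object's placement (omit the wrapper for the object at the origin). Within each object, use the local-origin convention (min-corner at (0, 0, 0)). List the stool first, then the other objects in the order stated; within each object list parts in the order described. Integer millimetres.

translate([0, 0, 363]) cube([345, 278, 23]);
translate([13, 13, 0]) cylinder(h = 363, r = 13);
translate([332, 13, 0]) cylinder(h = 363, r = 13);
translate([13, 265, 0]) cylinder(h = 363, r = 13);
translate([332, 265, 0]) cylinder(h = 363, r = 13);
translate([0, -857, 0]) {
  cube([559, 477, 15]);
  translate([0, 0, 15]) cube([559, 15, 296]);
  translate([0, 462, 15]) cube([559, 15, 296]);
  translate([0, 15, 15]) cube([15, 447, 296]);
  translate([544, 15, 15]) cube([15, 447, 296]);
}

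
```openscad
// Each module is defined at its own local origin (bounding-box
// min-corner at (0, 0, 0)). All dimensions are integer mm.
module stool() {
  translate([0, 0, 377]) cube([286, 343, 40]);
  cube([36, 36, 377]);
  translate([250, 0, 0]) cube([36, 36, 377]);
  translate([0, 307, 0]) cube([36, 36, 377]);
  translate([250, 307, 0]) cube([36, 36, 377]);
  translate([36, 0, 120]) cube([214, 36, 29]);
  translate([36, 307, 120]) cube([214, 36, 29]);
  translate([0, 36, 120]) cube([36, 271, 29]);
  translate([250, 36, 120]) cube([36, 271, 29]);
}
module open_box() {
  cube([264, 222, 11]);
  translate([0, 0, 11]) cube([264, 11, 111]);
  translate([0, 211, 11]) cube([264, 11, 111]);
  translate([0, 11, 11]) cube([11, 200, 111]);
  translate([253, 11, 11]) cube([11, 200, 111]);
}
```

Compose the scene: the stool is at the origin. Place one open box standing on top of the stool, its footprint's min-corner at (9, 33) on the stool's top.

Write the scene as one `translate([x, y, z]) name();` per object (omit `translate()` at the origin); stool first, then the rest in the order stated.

stool();
translate([9, 33, 417]) open_box();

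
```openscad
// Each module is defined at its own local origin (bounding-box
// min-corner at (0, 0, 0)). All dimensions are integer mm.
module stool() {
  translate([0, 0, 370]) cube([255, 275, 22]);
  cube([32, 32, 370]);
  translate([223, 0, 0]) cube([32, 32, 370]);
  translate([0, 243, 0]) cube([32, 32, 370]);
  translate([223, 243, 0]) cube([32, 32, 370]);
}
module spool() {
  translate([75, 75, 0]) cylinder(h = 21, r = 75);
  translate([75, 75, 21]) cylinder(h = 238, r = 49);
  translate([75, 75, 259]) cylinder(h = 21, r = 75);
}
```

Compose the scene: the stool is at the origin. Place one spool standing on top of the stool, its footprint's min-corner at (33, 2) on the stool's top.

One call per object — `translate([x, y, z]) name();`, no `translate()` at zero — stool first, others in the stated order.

stool();
translate([33, 2, 392]) spool();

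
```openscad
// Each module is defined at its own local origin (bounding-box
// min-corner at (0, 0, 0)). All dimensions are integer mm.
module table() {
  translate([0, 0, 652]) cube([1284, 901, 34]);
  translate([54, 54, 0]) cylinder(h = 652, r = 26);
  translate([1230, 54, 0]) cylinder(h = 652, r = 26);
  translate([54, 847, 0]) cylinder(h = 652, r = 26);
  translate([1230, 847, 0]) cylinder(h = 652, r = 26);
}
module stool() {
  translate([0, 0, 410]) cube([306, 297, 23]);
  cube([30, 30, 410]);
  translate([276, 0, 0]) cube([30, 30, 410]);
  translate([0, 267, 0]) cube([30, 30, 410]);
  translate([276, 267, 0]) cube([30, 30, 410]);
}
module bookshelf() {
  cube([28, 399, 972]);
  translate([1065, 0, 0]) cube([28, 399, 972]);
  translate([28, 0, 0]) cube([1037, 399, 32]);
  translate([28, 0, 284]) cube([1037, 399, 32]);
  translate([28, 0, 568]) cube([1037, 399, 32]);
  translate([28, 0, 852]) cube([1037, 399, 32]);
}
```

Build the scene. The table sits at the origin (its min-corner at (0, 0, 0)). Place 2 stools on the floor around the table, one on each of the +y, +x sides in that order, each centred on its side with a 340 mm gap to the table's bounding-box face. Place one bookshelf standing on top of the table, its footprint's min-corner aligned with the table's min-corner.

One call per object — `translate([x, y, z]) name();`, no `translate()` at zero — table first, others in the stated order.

table();
translate([489, 1241, 0]) stool();
translate([1624, 302, 0]) stool();
translate([0, 0, 686]) bookshelf();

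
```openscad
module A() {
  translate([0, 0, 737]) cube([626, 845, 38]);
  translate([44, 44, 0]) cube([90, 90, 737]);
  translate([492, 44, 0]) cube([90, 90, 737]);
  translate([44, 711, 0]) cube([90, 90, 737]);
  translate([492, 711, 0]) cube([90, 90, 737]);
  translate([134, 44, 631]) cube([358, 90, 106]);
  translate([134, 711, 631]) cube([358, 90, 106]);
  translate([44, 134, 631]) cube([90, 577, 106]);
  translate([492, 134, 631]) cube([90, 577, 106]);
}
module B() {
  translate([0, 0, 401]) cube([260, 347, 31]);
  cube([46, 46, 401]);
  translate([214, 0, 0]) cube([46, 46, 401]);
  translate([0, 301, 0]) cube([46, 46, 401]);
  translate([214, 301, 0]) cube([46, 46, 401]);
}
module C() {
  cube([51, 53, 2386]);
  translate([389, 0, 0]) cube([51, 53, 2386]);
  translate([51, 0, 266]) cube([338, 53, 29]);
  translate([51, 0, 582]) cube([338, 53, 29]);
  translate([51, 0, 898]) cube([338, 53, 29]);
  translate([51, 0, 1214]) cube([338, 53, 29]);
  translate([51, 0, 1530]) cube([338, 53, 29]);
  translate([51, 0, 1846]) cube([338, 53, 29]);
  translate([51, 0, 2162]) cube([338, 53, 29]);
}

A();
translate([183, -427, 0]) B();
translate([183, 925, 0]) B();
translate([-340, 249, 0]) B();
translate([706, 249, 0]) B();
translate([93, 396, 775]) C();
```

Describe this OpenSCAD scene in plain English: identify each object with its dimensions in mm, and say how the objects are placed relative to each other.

A is a table with a 626×845 mm rectangular top, 38 mm thick, top surface at z = 775 mm, supported by four 90×90 mm square legs, each inset 44 mm from the nearest pair of top edges, running from the floor. Four apron rails, 90 mm thick and 106 mm tall, run between adjacent legs with their top edges flush with the underside of the top and their outer faces flush with the legs' outer faces.

B is a four-legged stool. The seat is a 260×347×31 mm slab whose top surface is at z = 432 mm; four square legs, each 46×46 mm in cross-section, run from the floor (z = 0) to the underside of the seat, each flush with a corner of the seat.

C is a wooden ladder with two side rails of 51×53 mm section and 2386 mm height, set 440 mm apart overall. Between them run 7 rectangular rungs (53 mm deep, 29 mm thick), front faces flush with the rails' −y face. The bottom of the first rung is 266 mm above the floor and each subsequent rung is 316 mm higher than the one below.

Four stools sit around the table at the −y, +y, −x, +x sides. The ladder is on top of the table, centred.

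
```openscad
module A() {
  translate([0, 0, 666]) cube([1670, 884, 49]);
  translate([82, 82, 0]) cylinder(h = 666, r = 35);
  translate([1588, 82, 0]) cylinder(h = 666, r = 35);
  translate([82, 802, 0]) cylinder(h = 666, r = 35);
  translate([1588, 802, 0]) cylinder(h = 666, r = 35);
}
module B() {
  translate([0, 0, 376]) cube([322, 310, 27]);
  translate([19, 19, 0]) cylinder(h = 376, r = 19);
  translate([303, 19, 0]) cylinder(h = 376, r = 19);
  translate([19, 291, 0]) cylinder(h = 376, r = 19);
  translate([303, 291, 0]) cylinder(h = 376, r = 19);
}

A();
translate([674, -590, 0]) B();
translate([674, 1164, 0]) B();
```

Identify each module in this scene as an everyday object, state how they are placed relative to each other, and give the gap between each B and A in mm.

Each stool's nearest face is 280 mm from the table's bounding box.

A is a table. B is a stool. Two stools sit around the table at the −y, +y sides. The gap between each stool and the table is 280 mm.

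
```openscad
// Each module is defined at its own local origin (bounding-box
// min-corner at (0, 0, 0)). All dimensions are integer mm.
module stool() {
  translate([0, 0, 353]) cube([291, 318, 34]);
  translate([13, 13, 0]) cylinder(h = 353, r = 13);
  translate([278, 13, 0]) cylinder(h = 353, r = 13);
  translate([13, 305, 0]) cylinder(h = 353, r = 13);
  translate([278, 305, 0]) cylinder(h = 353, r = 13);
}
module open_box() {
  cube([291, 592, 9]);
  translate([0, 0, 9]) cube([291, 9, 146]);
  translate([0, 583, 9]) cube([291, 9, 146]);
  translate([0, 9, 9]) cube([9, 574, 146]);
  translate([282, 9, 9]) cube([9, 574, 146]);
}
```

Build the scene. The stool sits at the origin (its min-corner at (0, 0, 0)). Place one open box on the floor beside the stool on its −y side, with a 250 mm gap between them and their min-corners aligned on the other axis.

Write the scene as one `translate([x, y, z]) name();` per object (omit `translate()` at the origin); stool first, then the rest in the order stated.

stool();
translate([0, -842, 0]) open_box();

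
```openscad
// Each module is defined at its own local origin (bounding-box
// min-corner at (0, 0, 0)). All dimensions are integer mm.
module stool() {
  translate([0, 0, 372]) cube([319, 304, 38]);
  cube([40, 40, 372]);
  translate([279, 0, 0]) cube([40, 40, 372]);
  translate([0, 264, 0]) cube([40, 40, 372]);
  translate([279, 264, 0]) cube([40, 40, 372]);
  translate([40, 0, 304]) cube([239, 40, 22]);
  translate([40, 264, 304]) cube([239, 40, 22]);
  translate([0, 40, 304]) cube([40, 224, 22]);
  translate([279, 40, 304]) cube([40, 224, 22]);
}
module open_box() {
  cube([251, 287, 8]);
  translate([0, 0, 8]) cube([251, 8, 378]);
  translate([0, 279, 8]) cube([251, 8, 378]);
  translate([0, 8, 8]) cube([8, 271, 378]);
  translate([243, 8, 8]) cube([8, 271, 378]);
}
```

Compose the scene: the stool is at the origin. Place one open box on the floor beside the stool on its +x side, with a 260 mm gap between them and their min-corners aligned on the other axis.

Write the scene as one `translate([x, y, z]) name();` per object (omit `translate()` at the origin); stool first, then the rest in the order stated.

stool();
translate([579, 0, 0]) open_box();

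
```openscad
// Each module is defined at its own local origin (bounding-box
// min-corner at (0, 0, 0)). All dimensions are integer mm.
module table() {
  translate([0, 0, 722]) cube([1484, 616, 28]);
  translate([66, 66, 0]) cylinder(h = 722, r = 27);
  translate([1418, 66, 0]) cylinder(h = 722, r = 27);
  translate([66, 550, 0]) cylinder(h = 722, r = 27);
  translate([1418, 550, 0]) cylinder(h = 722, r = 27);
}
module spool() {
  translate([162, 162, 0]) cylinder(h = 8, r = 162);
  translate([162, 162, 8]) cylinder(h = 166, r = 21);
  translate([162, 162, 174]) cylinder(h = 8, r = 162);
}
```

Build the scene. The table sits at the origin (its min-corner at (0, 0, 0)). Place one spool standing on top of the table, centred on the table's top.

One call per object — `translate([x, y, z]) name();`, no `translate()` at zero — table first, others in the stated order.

table();
translate([580, 146, 750]) spool();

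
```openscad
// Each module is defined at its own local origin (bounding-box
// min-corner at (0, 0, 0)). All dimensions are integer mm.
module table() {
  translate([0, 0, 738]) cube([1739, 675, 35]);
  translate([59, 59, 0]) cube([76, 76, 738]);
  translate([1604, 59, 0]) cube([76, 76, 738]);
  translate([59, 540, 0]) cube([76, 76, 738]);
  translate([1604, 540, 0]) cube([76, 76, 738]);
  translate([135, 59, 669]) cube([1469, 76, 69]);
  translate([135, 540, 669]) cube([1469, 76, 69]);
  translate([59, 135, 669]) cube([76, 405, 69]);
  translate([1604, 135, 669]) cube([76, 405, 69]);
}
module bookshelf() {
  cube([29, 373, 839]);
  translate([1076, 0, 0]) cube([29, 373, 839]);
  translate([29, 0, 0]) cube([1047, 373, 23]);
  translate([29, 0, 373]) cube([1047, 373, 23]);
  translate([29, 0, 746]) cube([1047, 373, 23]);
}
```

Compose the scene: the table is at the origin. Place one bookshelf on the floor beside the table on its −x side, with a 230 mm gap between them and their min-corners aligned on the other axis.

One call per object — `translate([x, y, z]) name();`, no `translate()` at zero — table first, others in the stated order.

table();
translate([-1335, 0, 0]) bookshelf();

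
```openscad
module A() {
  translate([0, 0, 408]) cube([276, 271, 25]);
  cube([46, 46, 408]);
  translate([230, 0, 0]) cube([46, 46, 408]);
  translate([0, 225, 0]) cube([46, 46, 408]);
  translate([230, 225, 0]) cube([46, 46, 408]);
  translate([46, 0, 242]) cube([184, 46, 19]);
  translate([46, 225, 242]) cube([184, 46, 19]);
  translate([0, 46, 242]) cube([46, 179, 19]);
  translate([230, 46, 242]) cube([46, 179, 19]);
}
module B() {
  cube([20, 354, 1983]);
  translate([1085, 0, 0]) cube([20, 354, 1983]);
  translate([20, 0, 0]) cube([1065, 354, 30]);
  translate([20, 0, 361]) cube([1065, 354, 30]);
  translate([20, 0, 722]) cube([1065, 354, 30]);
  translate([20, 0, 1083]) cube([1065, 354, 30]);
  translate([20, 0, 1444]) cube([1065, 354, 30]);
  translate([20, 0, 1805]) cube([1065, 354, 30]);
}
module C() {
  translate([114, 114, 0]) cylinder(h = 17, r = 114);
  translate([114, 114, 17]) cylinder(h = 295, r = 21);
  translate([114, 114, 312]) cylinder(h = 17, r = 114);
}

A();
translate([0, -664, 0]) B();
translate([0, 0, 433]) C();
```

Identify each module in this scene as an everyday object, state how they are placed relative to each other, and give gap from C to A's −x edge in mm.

A is a stool. B is a bookshelf. C is a spool. The bookshelf is on the floor beside the stool on its −y side. The spool is on top of the stool. The gap from the spool to the stool's −x edge is 0 mm.

The spool's min-x is at 0; the stool's min-x is 0; gap = 0 mm.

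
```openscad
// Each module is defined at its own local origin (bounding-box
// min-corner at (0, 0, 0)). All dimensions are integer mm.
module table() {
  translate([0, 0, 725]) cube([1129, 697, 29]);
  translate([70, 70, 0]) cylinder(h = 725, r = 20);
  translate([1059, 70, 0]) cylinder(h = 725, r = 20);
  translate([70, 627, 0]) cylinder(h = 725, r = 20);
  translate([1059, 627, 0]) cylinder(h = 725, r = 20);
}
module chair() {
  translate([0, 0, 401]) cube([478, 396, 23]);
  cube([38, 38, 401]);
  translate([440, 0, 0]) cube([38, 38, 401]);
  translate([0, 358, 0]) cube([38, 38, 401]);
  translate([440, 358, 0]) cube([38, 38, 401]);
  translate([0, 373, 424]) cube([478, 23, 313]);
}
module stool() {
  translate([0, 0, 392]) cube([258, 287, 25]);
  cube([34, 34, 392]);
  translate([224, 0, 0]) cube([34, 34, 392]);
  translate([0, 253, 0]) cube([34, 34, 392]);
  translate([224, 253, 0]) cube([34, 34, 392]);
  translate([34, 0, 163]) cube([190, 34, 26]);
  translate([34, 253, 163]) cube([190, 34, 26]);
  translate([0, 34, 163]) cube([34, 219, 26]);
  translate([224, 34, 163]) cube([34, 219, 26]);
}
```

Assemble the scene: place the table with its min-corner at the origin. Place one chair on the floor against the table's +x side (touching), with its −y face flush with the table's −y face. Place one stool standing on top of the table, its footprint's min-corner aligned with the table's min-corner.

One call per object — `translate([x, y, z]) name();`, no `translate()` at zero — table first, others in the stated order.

table();
translate([1129, 0, 0]) chair();
translate([0, 0, 754]) stool();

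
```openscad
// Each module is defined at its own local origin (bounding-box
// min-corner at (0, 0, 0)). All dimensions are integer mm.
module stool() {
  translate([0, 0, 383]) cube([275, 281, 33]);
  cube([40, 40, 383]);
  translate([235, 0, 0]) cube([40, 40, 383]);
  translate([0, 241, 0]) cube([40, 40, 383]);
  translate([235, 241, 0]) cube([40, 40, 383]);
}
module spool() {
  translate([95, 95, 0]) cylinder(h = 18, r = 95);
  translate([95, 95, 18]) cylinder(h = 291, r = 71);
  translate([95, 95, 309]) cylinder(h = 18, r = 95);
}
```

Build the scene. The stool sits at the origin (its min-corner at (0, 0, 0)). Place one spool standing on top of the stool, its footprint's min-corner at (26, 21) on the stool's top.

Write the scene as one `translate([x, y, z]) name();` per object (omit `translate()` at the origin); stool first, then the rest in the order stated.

stool();
translate([26, 21, 416]) spool();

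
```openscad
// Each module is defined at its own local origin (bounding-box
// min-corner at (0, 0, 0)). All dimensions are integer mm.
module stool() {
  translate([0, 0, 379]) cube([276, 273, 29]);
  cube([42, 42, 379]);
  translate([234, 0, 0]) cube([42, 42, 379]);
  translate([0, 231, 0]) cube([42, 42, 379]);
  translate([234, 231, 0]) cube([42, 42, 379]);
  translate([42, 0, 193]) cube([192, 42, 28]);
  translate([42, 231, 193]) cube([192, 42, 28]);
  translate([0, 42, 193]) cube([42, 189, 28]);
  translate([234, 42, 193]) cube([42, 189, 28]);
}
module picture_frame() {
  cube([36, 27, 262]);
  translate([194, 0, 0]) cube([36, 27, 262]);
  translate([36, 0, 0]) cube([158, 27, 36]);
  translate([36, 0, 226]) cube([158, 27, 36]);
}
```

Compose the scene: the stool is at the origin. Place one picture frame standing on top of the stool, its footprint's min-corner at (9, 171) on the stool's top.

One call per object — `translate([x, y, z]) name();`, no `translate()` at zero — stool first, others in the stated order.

stool();
translate([9, 171, 408]) picture_frame();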